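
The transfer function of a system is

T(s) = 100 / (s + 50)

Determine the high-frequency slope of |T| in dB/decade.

Each pole contributes −20 dB/decade at high frequency; each zero contributes +20 dB/decade.
Net: 0 zero(s) − 1 pole(s) → -20 dB/decade.

-20 dB/decade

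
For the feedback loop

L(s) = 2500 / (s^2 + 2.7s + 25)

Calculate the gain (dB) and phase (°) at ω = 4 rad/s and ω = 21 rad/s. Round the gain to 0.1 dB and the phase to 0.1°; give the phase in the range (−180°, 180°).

At s = jω = j4:
quadratic: (j4)² + 2.7·j4 + 25 = 9 + j10.8 → |·| ≈ 14.058, ∠ ≈ 50.19°
|L| = 2500 / 14.058 ≈ 177.83
Gain = 20 log₁₀(177.83) ≈ 45.00 dB
∠L = 0.00° − 50.19° = -50.19°

At s = jω = j21:
quadratic: (j21)² + 2.7·j21 + 25 = -416 + j56.7 → |·| ≈ 419.85, ∠ ≈ 172.24°
|L| = 2500 / 419.85 ≈ 5.9545
Gain = 20 log₁₀(5.9545) ≈ 15.50 dB
∠L = 0.00° − 172.24° = -172.24°

ω = 4: 45.0 dB, -50.2°; ω = 21: 15.5 dB, -172.2°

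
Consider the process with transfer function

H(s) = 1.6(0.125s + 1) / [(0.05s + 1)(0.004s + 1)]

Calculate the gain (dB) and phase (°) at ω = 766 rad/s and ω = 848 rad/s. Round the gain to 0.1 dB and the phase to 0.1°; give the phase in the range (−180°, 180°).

ω = 766: 1.9 dB, -71.0°; ω = 848: 1.1 dB, -72.8°

At ω = 766 rad/s:
zero (1 + j766·0.125) = 1 + j95.75 → |·| ≈ 95.755, ∠ ≈ 89.40°
pole (1 + j766·0.05) = 1 + j38.3 → |·| ≈ 38.313, ∠ ≈ 88.50°
pole (1 + j766·0.004) = 1 + j3.064 → |·| ≈ 3.2231, ∠ ≈ 71.92°
|H| = 1.6 · 95.755 / (38.313 · 3.2231) ≈ 1.2407
Gain = 20 log₁₀(1.2407) ≈ 1.87 dB
∠H = (89.40°) − (88.50° + 71.92°) = -71.02°

At ω = 848 rad/s:
zero (1 + j848·0.125) = 1 + j106 → |·| ≈ 106, ∠ ≈ 89.46°
pole (1 + j848·0.05) = 1 + j42.4 → |·| ≈ 42.412, ∠ ≈ 88.65°
pole (1 + j848·0.004) = 1 + j3.392 → |·| ≈ 3.5363, ∠ ≈ 73.57°
|H| = 1.6 · 106 / (42.412 · 3.5363) ≈ 1.1308
Gain = 20 log₁₀(1.1308) ≈ 1.07 dB
∠H = (89.46°) − (88.65° + 73.57°) = -72.76°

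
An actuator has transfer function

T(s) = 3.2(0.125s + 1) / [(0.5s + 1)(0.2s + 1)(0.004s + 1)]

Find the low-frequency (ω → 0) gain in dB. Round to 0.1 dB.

10.1 dB

T(0) = 3.2 · 1 / 1 = 3.2
20 log₁₀(3.2) ≈ 10.10 dB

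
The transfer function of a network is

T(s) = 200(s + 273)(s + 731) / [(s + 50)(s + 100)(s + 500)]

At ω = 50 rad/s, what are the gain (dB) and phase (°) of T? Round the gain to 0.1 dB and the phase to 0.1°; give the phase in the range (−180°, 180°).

20.2 dB, -63.0°

At s = jω = j50:
zero (s+273): 273 + j50 → |·| = √(273²+50²) = √77029 ≈ 277.54, ∠ = arctan(50/273) ≈ 10.38°
zero (s+731): 731 + j50 → |·| = √(731²+50²) = √536861 ≈ 732.71, ∠ = arctan(50/731) ≈ 3.91°
pole (s+50): 50 + j50 → |·| = √(50²+50²) = √5000 ≈ 70.711, ∠ = arctan(50/50) ≈ 45.00°
pole (s+100): 100 + j50 → |·| = √(100²+50²) = √12500 ≈ 111.8, ∠ = arctan(50/100) ≈ 26.57°
pole (s+500): 500 + j50 → |·| = √(500²+50²) = √252500 ≈ 502.49, ∠ = arctan(50/500) ≈ 5.71°
|T| = 200 · 2.0336e+05 / 3.9724e+06 ≈ 10.239
Gain = 20 log₁₀(10.239) ≈ 20.21 dB
∠T = 14.29° − 77.28° = -62.99°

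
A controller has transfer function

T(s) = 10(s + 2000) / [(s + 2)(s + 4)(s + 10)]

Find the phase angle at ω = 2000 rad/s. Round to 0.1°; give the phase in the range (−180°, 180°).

At s = jω = j2000:
zero (s+2000): 2000 + j2000 → |·| = √(2000²+2000²) = √8000000 ≈ 2828.4, ∠ = arctan(2000/2000) ≈ 45.00°
pole (s+2): 2 + j2000 → |·| = √(2²+2000²) = √4000004 ≈ 2000, ∠ = arctan(2000/2) ≈ 89.94°
pole (s+4): 4 + j2000 → |·| = √(4²+2000²) = √4000016 ≈ 2000, ∠ = arctan(2000/4) ≈ 89.89°
pole (s+10): 10 + j2000 → |·| = √(10²+2000²) = √4000100 ≈ 2000, ∠ = arctan(2000/10) ≈ 89.71°
∠T = 45.00° − 269.54° = -224.54° ≡ 135.46° (principal value)

135.5°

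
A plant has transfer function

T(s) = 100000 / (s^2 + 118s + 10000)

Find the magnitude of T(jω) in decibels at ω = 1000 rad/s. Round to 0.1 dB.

-20.0 dB

At s = jω = j1000:
quadratic: (j1000)² + 118·j1000 + 10000 = -990000 + j118000 → |·| ≈ 9.9701e+05, ∠ ≈ 173.20°
|T| = 100000 / 9.9701e+05 ≈ 0.1003
Gain = 20 log₁₀(0.1003) ≈ -19.97 dB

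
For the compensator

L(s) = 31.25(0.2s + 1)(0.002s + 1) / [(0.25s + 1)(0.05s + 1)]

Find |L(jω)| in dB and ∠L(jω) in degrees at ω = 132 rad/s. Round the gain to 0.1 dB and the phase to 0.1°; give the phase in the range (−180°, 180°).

11.8 dB, -67.0°

At ω = 132 rad/s:
zero (1 + j132·0.2) = 1 + j26.4 → |·| ≈ 26.419, ∠ ≈ 87.83°
zero (1 + j132·0.002) = 1 + j0.264 → |·| ≈ 1.0343, ∠ ≈ 14.79°
pole (1 + j132·0.25) = 1 + j33 → |·| ≈ 33.015, ∠ ≈ 88.26°
pole (1 + j132·0.05) = 1 + j6.6 → |·| ≈ 6.6753, ∠ ≈ 81.38°
|L| = 31.25 · 26.419 · 1.0343 / (33.015 · 6.6753) ≈ 3.8746
Gain = 20 log₁₀(3.8746) ≈ 11.76 dB
∠L = (87.83° + 14.79°) − (88.26° + 81.38°) = -67.02°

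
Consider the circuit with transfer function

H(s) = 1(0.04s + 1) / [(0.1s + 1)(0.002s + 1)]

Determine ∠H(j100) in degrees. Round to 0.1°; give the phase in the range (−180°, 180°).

-19.6°

At ω = 100 rad/s:
zero (1 + j100·0.04) = 1 + j4 → |·| ≈ 4.1231, ∠ ≈ 75.96°
pole (1 + j100·0.1) = 1 + j10 → |·| ≈ 10.05, ∠ ≈ 84.29°
pole (1 + j100·0.002) = 1 + j0.2 → |·| ≈ 1.0198, ∠ ≈ 11.31°
∠H = (75.96°) − (84.29° + 11.31°) = -19.64°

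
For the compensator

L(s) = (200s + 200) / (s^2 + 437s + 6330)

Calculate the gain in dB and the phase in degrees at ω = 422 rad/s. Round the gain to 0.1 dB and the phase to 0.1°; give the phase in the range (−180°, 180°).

Substitute s = j422:
Numerator: 200(j422) + 200 = 200 + j84400
Denominator: (j422)^2 + 437(j422) + 6330 = -171754 + j184414
|N| = √(200² + 84400²) ≈ 84400, ∠N ≈ 89.86°
|D| = √(171754² + 184414²) ≈ 2.5201e+05, ∠D ≈ 132.96°
|L| = 84400 / 2.5201e+05 ≈ 0.33491
Gain = 20 log₁₀(0.33491) ≈ -9.50 dB
∠L = 89.86° − 132.96° = -43.10°

-9.5 dB, -43.1°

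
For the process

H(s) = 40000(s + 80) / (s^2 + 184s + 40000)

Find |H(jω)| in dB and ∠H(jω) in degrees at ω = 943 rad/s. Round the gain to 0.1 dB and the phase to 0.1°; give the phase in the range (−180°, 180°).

32.8 dB, -83.3°

At s = jω = j943:
zero (s+80): 80 + j943 → |·| = √(80²+943²) = √895649 ≈ 946.39, ∠ = arctan(943/80) ≈ 85.15°
quadratic: (j943)² + 184·j943 + 40000 = -849249 + j173512 → |·| ≈ 8.6679e+05, ∠ ≈ 168.45°
|H| = 40000 · 946.39 / 8.6679e+05 ≈ 43.673
Gain = 20 log₁₀(43.673) ≈ 32.80 dB
∠H = 85.15° − 168.45° = -83.30°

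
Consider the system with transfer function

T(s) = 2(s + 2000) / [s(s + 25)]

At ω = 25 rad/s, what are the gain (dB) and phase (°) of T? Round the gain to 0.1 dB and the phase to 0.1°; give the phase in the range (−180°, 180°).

At s = jω = j25:
zero (s+2000): 2000 + j25 → |·| = √(2000²+25²) = √4000625 ≈ 2000.2, ∠ = arctan(25/2000) ≈ 0.72°
pole (s+25): 25 + j25 → |·| = √(25²+25²) = √1250 ≈ 35.355, ∠ = arctan(25/25) ≈ 45.00°
pole at origin: |s| = 25, ∠ = 90.00° (in denominator)
|T| = 2 · 2000.2 / 883.87 ≈ 4.526
Gain = 20 log₁₀(4.526) ≈ 13.11 dB
∠T = 0.72° − 135.00° = -134.28°

13.1 dB, -134.3°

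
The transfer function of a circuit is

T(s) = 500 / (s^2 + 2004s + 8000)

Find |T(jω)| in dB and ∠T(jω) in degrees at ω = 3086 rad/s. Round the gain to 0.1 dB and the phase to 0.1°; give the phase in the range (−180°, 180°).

Substitute s = j3086:
Numerator: 500 = 500 + j0
Denominator: (j3086)^2 + 2004(j3086) + 8000 = -9515396 + j6184344
|N| = √(500² + 0²) ≈ 500, ∠N ≈ 0.00°
|D| = √(9515396² + 6184344²) ≈ 1.1349e+07, ∠D ≈ 146.98°
|T| = 500 / 1.1349e+07 ≈ 4.4057e-05
Gain = 20 log₁₀(4.4057e-05) ≈ -87.12 dB
∠T = 0.00° − 146.98° = -146.98°

-87.1 dB, -147.0°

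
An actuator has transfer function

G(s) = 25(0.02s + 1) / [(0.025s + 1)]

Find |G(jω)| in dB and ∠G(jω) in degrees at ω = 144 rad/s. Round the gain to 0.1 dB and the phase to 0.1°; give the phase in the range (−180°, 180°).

26.2 dB, -3.6°

At ω = 144 rad/s:
zero (1 + j144·0.02) = 1 + j2.88 → |·| ≈ 3.0487, ∠ ≈ 70.85°
pole (1 + j144·0.025) = 1 + j3.6 → |·| ≈ 3.7363, ∠ ≈ 74.48°
|G| = 25 · 3.0487 / (3.7363) ≈ 20.399
Gain = 20 log₁₀(20.399) ≈ 26.19 dB
∠G = (70.85°) − (74.48°) = -3.63°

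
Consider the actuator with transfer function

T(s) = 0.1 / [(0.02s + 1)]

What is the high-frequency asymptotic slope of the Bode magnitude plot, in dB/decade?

Each pole contributes −20 dB/decade at high frequency; each zero contributes +20 dB/decade.
Net: 0 zero(s) − 1 pole(s) → -20 dB/decade.

-20 dB/decade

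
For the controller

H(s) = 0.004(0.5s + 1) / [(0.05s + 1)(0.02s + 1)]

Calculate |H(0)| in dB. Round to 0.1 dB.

-48.0 dB

H(0) = 0.004 · 1 / 1 = 0.004
20 log₁₀(0.004) ≈ -47.96 dB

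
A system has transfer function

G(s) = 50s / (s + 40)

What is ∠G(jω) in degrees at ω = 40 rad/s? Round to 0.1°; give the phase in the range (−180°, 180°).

45.0°

At s = jω = j40:
zero at origin: s = j40 → |·| = 40, ∠ = 90.00°
pole (s+40): 40 + j40 → |·| = √(40²+40²) = √3200 ≈ 56.569, ∠ = arctan(40/40) ≈ 45.00°
∠G = 90.00° − 45.00° = 45.00°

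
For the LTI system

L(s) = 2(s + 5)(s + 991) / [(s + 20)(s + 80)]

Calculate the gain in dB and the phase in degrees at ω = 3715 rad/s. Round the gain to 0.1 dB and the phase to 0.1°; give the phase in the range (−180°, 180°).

At s = jω = j3715:
zero (s+5): 5 + j3715 → |·| = √(5²+3715²) = √13801250 ≈ 3715, ∠ = arctan(3715/5) ≈ 89.92°
zero (s+991): 991 + j3715 → |·| = √(991²+3715²) = √14783306 ≈ 3844.9, ∠ = arctan(3715/991) ≈ 75.06°
pole (s+20): 20 + j3715 → |·| = √(20²+3715²) = √13801625 ≈ 3715.1, ∠ = arctan(3715/20) ≈ 89.69°
pole (s+80): 80 + j3715 → |·| = √(80²+3715²) = √13807625 ≈ 3715.9, ∠ = arctan(3715/80) ≈ 88.77°
|L| = 2 · 1.4284e+07 / 1.3805e+07 ≈ 2.0694
Gain = 20 log₁₀(2.0694) ≈ 6.32 dB
∠L = 164.98° − 178.46° = -13.48°

6.3 dB, -13.5°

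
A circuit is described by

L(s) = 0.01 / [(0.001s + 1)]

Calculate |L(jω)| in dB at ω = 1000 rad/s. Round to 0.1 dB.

-43.0 dB

At ω = 1000 rad/s:
pole (1 + j1000·0.001) = 1 + j1 → |·| ≈ 1.4142, ∠ ≈ 45.00°
|L| = 0.01 · 1 / (1.4142) ≈ 0.0070711
Gain = 20 log₁₀(0.0070711) ≈ -43.01 dB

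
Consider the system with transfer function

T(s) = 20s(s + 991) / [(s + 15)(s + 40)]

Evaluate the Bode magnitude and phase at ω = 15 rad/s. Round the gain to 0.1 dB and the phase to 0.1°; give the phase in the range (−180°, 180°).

50.3 dB, 25.3°

At s = jω = j15:
zero (s+991): 991 + j15 → |·| = √(991²+15²) = √982306 ≈ 991.11, ∠ = arctan(15/991) ≈ 0.87°
zero at origin: s = j15 → |·| = 15, ∠ = 90.00°
pole (s+15): 15 + j15 → |·| = √(15²+15²) = √450 ≈ 21.213, ∠ = arctan(15/15) ≈ 45.00°
pole (s+40): 40 + j15 → |·| = √(40²+15²) = √1825 ≈ 42.72, ∠ = arctan(15/40) ≈ 20.56°
|T| = 20 · 14867 / 906.22 ≈ 328.11
Gain = 20 log₁₀(328.11) ≈ 50.32 dB
∠T = 90.87° − 65.56° = 25.31°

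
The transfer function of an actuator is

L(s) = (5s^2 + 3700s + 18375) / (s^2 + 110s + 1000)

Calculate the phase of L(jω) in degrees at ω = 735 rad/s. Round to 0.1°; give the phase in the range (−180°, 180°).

Substitute s = j735:
Numerator: 5(j735)^2 + 3700(j735) + 18375 = -2682750 + j2719500
Denominator: (j735)^2 + 110(j735) + 1000 = -539225 + j80850
|N| = √(2682750² + 2719500²) ≈ 3.8201e+06, ∠N ≈ 134.61°
|D| = √(539225² + 80850²) ≈ 5.4525e+05, ∠D ≈ 171.47°
∠L = 134.61° − 171.47° = -36.86°

-36.9°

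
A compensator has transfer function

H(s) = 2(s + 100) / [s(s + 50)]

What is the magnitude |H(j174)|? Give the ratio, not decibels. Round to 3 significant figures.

At s = jω = j174:
zero (s+100): 100 + j174 → |·| = √(100²+174²) = √40276 ≈ 200.69, ∠ = arctan(174/100) ≈ 60.11°
pole (s+50): 50 + j174 → |·| = √(50²+174²) = √32776 ≈ 181.04, ∠ = arctan(174/50) ≈ 73.97°
pole at origin: |s| = 174, ∠ = 90.00° (in denominator)
|H| = 2 · 200.69 / 31501 ≈ 0.012742

0.0127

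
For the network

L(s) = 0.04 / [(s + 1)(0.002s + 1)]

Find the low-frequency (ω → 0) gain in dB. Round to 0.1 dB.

L(0) = 0.04 · 1 / 1 = 0.04
20 log₁₀(0.04) ≈ -27.96 dB

-28.0 dB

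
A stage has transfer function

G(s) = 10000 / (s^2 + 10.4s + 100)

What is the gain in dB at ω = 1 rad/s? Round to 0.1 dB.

40.0 dB

At s = jω = j1:
quadratic: (j1)² + 10.4·j1 + 100 = 99 + j10.4 → |·| ≈ 99.545, ∠ ≈ 6.00°
|G| = 10000 / 99.545 ≈ 100.46
Gain = 20 log₁₀(100.46) ≈ 40.04 dB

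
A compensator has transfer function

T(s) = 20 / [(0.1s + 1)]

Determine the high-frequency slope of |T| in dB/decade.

Each pole contributes −20 dB/decade at high frequency; each zero contributes +20 dB/decade.
Net: 0 zero(s) − 1 pole(s) → -20 dB/decade.

-20 dB/decade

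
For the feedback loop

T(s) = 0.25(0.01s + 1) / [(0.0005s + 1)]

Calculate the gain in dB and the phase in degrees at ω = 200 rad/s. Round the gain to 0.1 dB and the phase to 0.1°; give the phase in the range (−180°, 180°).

At ω = 200 rad/s:
zero (1 + j200·0.01) = 1 + j2 → |·| ≈ 2.2361, ∠ ≈ 63.43°
pole (1 + j200·0.0005) = 1 + j0.1 → |·| ≈ 1.005, ∠ ≈ 5.71°
|T| = 0.25 · 2.2361 / (1.005) ≈ 0.55624
Gain = 20 log₁₀(0.55624) ≈ -5.09 dB
∠T = (63.43°) − (5.71°) = 57.72°

-5.1 dB, 57.7°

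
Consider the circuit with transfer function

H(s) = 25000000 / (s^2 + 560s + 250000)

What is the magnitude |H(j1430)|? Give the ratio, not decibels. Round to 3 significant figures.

At s = jω = j1430:
quadratic: (j1430)² + 560·j1430 + 250000 = -1794900 + j800800 → |·| ≈ 1.9654e+06, ∠ ≈ 155.96°
|H| = 25000000 / 1.9654e+06 ≈ 12.72

12.7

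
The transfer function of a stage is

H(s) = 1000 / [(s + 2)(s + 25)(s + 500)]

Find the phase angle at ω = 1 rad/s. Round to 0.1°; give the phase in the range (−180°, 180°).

At s = jω = j1:
pole (s+2): 2 + j1 → |·| = √(2²+1²) = √5 ≈ 2.2361, ∠ = arctan(1/2) ≈ 26.57°
pole (s+25): 25 + j1 → |·| = √(25²+1²) = √626 ≈ 25.02, ∠ = arctan(1/25) ≈ 2.29°
pole (s+500): 500 + j1 → |·| = √(500²+1²) = √250001 ≈ 500, ∠ = arctan(1/500) ≈ 0.11°
∠H = 0.00° − 28.97° = -28.97°

-29.0°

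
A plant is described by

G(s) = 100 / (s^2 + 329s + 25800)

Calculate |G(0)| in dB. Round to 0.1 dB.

G(0) = 100 / 25800 ≈ 0.003876
20 log₁₀(0.003876) ≈ -48.23 dB

-48.2 dB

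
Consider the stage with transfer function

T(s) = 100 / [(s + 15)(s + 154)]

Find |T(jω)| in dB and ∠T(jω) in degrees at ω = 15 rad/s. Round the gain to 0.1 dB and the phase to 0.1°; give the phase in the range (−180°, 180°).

-30.3 dB, -50.6°

At s = jω = j15:
pole (s+15): 15 + j15 → |·| = √(15²+15²) = √450 ≈ 21.213, ∠ = arctan(15/15) ≈ 45.00°
pole (s+154): 154 + j15 → |·| = √(154²+15²) = √23941 ≈ 154.73, ∠ = arctan(15/154) ≈ 5.56°
|T| = 100 / 3282.3 ≈ 0.030466
Gain = 20 log₁₀(0.030466) ≈ -30.32 dB
∠T = 0.00° − 50.56° = -50.56°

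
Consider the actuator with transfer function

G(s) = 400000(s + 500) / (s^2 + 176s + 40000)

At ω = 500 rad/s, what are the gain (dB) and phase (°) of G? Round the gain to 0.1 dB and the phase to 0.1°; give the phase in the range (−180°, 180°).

At s = jω = j500:
zero (s+500): 500 + j500 → |·| = √(500²+500²) = √500000 ≈ 707.11, ∠ = arctan(500/500) ≈ 45.00°
quadratic: (j500)² + 176·j500 + 40000 = -210000 + j88000 → |·| ≈ 2.2769e+05, ∠ ≈ 157.26°
|G| = 400000 · 707.11 / 2.2769e+05 ≈ 1242.2
Gain = 20 log₁₀(1242.2) ≈ 61.88 dB
∠G = 45.00° − 157.26° = -112.26°

61.9 dB, -112.3°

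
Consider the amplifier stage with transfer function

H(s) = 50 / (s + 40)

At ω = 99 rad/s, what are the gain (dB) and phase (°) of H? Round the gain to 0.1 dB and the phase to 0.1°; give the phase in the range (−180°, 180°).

Substitute s = j99:
Numerator: 50 = 50 + j0
Denominator: (j99) + 40 = 40 + j99
|N| = √(50² + 0²) ≈ 50, ∠N ≈ 0.00°
|D| = √(40² + 99²) ≈ 106.78, ∠D ≈ 68.00°
|H| = 50 / 106.78 ≈ 0.46825
Gain = 20 log₁₀(0.46825) ≈ -6.59 dB
∠H = 0.00° − 68.00° = -68.00°

-6.6 dB, -68.0°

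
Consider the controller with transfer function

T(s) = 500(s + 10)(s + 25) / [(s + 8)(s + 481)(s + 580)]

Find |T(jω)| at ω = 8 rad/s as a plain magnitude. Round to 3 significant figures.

0.0532

At s = jω = j8:
zero (s+10): 10 + j8 → |·| = √(10²+8²) = √164 ≈ 12.806, ∠ = arctan(8/10) ≈ 38.66°
zero (s+25): 25 + j8 → |·| = √(25²+8²) = √689 ≈ 26.249, ∠ = arctan(8/25) ≈ 17.74°
pole (s+8): 8 + j8 → |·| = √(8²+8²) = √128 ≈ 11.314, ∠ = arctan(8/8) ≈ 45.00°
pole (s+481): 481 + j8 → |·| = √(481²+8²) = √231425 ≈ 481.07, ∠ = arctan(8/481) ≈ 0.95°
pole (s+580): 580 + j8 → |·| = √(580²+8²) = √336464 ≈ 580.06, ∠ = arctan(8/580) ≈ 0.79°
|T| = 500 · 336.14 / 3.1572e+06 ≈ 0.053234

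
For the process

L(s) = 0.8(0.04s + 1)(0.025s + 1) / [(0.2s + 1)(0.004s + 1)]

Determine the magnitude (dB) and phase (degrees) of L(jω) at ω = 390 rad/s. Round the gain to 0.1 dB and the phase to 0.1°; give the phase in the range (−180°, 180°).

-1.4 dB, 23.9°

At ω = 390 rad/s:
zero (1 + j390·0.04) = 1 + j15.6 → |·| ≈ 15.632, ∠ ≈ 86.33°
zero (1 + j390·0.025) = 1 + j9.75 → |·| ≈ 9.8011, ∠ ≈ 84.14°
pole (1 + j390·0.2) = 1 + j78 → |·| ≈ 78.006, ∠ ≈ 89.27°
pole (1 + j390·0.004) = 1 + j1.56 → |·| ≈ 1.853, ∠ ≈ 57.34°
|L| = 0.8 · 15.632 · 9.8011 / (78.006 · 1.853) ≈ 0.84796
Gain = 20 log₁₀(0.84796) ≈ -1.43 dB
∠L = (86.33° + 84.14°) − (89.27° + 57.34°) = 23.86°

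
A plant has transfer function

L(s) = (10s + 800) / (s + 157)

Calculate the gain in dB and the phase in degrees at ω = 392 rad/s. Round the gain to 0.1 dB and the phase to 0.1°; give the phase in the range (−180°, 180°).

Substitute s = j392:
Numerator: 10(j392) + 800 = 800 + j3920
Denominator: (j392) + 157 = 157 + j392
|N| = √(800² + 3920²) ≈ 4000.8, ∠N ≈ 78.47°
|D| = √(157² + 392²) ≈ 422.27, ∠D ≈ 68.17°
|L| = 4000.8 / 422.27 ≈ 9.4745
Gain = 20 log₁₀(9.4745) ≈ 19.53 dB
∠L = 78.47° − 68.17° = 10.30°

19.5 dB, 10.3°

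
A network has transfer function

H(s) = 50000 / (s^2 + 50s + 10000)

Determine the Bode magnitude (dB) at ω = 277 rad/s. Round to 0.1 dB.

At s = jω = j277:
quadratic: (j277)² + 50·j277 + 10000 = -66729 + j13850 → |·| ≈ 68151, ∠ ≈ 168.27°
|H| = 50000 / 68151 ≈ 0.73366
Gain = 20 log₁₀(0.73366) ≈ -2.69 dB

-2.7 dB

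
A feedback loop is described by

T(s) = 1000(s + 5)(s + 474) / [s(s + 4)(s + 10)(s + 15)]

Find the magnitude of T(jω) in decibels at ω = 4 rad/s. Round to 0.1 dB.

58.1 dB

At s = jω = j4:
zero (s+5): 5 + j4 → |·| = √(5²+4²) = √41 ≈ 6.4031, ∠ = arctan(4/5) ≈ 38.66°
zero (s+474): 474 + j4 → |·| = √(474²+4²) = √224692 ≈ 474.02, ∠ = arctan(4/474) ≈ 0.48°
pole (s+4): 4 + j4 → |·| = √(4²+4²) = √32 ≈ 5.6569, ∠ = arctan(4/4) ≈ 45.00°
pole (s+10): 10 + j4 → |·| = √(10²+4²) = √116 ≈ 10.77, ∠ = arctan(4/10) ≈ 21.80°
pole (s+15): 15 + j4 → |·| = √(15²+4²) = √241 ≈ 15.524, ∠ = arctan(4/15) ≈ 14.93°
pole at origin: |s| = 4, ∠ = 90.00° (in denominator)
|T| = 1000 · 3035.2 / 3783.2 ≈ 802.28
Gain = 20 log₁₀(802.28) ≈ 58.09 dB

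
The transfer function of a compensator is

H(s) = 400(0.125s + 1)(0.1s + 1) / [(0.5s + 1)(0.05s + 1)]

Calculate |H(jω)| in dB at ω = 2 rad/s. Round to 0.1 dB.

49.4 dB

At ω = 2 rad/s:
zero (1 + j2·0.125) = 1 + j0.25 → |·| ≈ 1.0308, ∠ ≈ 14.04°
zero (1 + j2·0.1) = 1 + j0.2 → |·| ≈ 1.0198, ∠ ≈ 11.31°
pole (1 + j2·0.5) = 1 + j1 → |·| ≈ 1.4142, ∠ ≈ 45.00°
pole (1 + j2·0.05) = 1 + j0.1 → |·| ≈ 1.005, ∠ ≈ 5.71°
|H| = 400 · 1.0308 · 1.0198 / (1.4142 · 1.005) ≈ 295.85
Gain = 20 log₁₀(295.85) ≈ 49.42 dB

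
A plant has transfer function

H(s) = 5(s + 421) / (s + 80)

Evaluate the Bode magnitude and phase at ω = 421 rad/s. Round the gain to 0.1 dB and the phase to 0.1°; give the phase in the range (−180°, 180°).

At s = jω = j421:
zero (s+421): 421 + j421 → |·| = √(421²+421²) = √354482 ≈ 595.38, ∠ = arctan(421/421) ≈ 45.00°
pole (s+80): 80 + j421 → |·| = √(80²+421²) = √183641 ≈ 428.53, ∠ = arctan(421/80) ≈ 79.24°
|H| = 5 · 595.38 / 428.53 ≈ 6.9468
Gain = 20 log₁₀(6.9468) ≈ 16.84 dB
∠H = 45.00° − 79.24° = -34.24°

16.8 dB, -34.2°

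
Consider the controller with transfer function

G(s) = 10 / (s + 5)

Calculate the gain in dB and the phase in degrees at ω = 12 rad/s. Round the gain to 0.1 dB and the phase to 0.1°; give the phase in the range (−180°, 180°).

At s = jω = j12:
pole (s+5): 5 + j12 → |·| = √(5²+12²) = √169 ≈ 13, ∠ = arctan(12/5) ≈ 67.38°
|G| = 10 / 13 ≈ 0.76923
Gain = 20 log₁₀(0.76923) ≈ -2.28 dB
∠G = 0.00° − 67.38° = -67.38°

-2.3 dB, -67.4°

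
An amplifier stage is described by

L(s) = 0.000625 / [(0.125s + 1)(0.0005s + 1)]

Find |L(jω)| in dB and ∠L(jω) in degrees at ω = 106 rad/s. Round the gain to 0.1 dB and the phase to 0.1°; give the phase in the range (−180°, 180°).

At ω = 106 rad/s:
pole (1 + j106·0.125) = 1 + j13.25 → |·| ≈ 13.288, ∠ ≈ 85.68°
pole (1 + j106·0.0005) = 1 + j0.053 → |·| ≈ 1.0014, ∠ ≈ 3.03°
|L| = 0.000625 · 1 / (13.288 · 1.0014) ≈ 4.6969e-05
Gain = 20 log₁₀(4.6969e-05) ≈ -86.56 dB
∠L = (0°) − (85.68° + 3.03°) = -88.71°

-86.6 dB, -88.7°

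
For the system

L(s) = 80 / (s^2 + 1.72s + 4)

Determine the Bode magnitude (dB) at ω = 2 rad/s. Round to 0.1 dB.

27.3 dB

At s = jω = j2:
quadratic: (j2)² + 1.72·j2 + 4 = 0 + j3.44 → |·| ≈ 3.44, ∠ ≈ 90.00°
|L| = 80 / 3.44 ≈ 23.256
Gain = 20 log₁₀(23.256) ≈ 27.33 dB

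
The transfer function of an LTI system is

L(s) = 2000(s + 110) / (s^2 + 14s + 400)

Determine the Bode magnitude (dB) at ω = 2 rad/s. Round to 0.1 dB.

At s = jω = j2:
zero (s+110): 110 + j2 → |·| = √(110²+2²) = √12104 ≈ 110.02, ∠ = arctan(2/110) ≈ 1.04°
quadratic: (j2)² + 14·j2 + 400 = 396 + j28 → |·| ≈ 396.99, ∠ ≈ 4.04°
|L| = 2000 · 110.02 / 396.99 ≈ 554.27
Gain = 20 log₁₀(554.27) ≈ 54.87 dB

54.9 dB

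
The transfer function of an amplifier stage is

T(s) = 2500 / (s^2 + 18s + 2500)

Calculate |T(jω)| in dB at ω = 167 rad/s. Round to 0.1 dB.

At s = jω = j167:
quadratic: (j167)² + 18·j167 + 2500 = -25389 + j3006 → |·| ≈ 25566, ∠ ≈ 173.25°
|T| = 2500 / 25566 ≈ 0.097786
Gain = 20 log₁₀(0.097786) ≈ -20.19 dB

-20.2 dB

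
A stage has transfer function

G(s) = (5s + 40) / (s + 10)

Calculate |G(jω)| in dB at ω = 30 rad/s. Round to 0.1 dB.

13.8 dB

Substitute s = j30:
Numerator: 5(j30) + 40 = 40 + j150
Denominator: (j30) + 10 = 10 + j30
|N| = √(40² + 150²) ≈ 155.24, ∠N ≈ 75.07°
|D| = √(10² + 30²) ≈ 31.623, ∠D ≈ 71.57°
|G| = 155.24 / 31.623 ≈ 4.9091
Gain = 20 log₁₀(4.9091) ≈ 13.82 dB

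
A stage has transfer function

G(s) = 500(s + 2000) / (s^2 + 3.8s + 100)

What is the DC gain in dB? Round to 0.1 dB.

80.0 dB

G(0) = 500·2000 / 100 = 10000
20 log₁₀(10000) ≈ 80.00 dB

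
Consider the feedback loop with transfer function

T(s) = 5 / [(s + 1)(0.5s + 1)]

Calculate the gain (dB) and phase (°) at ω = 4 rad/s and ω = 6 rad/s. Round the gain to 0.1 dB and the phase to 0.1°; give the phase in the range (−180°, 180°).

At ω = 4 rad/s:
pole (1 + j4·1) = 1 + j4 → |·| ≈ 4.1231, ∠ ≈ 75.96°
pole (1 + j4·0.5) = 1 + j2 → |·| ≈ 2.2361, ∠ ≈ 63.43°
|T| = 5 · 1 / (4.1231 · 2.2361) ≈ 0.54232
Gain = 20 log₁₀(0.54232) ≈ -5.31 dB
∠T = (0°) − (75.96° + 63.43°) = -139.39°

At ω = 6 rad/s:
pole (1 + j6·1) = 1 + j6 → |·| ≈ 6.0828, ∠ ≈ 80.54°
pole (1 + j6·0.5) = 1 + j3 → |·| ≈ 3.1623, ∠ ≈ 71.57°
|T| = 5 · 1 / (6.0828 · 3.1623) ≈ 0.25993
Gain = 20 log₁₀(0.25993) ≈ -11.70 dB
∠T = (0°) − (80.54° + 71.57°) = -152.11°

ω = 4: -5.3 dB, -139.4°; ω = 6: -11.7 dB, -152.1°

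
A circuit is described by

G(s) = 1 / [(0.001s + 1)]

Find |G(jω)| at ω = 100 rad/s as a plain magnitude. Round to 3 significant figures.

0.995

At ω = 100 rad/s:
pole (1 + j100·0.001) = 1 + j0.1 → |·| ≈ 1.005, ∠ ≈ 5.71°
|G| = 1 · 1 / (1.005) ≈ 0.99502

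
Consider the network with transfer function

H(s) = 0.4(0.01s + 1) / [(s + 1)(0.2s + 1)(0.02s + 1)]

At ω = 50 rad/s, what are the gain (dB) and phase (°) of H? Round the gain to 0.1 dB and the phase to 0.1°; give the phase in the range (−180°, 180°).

At ω = 50 rad/s:
zero (1 + j50·0.01) = 1 + j0.5 → |·| ≈ 1.118, ∠ ≈ 26.57°
pole (1 + j50·1) = 1 + j50 → |·| ≈ 50.01, ∠ ≈ 88.85°
pole (1 + j50·0.2) = 1 + j10 → |·| ≈ 10.05, ∠ ≈ 84.29°
pole (1 + j50·0.02) = 1 + j1 → |·| ≈ 1.4142, ∠ ≈ 45.00°
|H| = 0.4 · 1.118 / (50.01 · 10.05 · 1.4142) ≈ 0.00062917
Gain = 20 log₁₀(0.00062917) ≈ -64.02 dB
∠H = (26.57°) − (88.85° + 84.29° + 45.00°) = -191.57° ≡ 168.43° (principal value)

-64.0 dB, 168.4°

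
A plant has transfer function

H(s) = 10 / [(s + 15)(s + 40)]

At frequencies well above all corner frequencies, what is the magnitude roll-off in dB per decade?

-40 dB/decade

Each pole contributes −20 dB/decade at high frequency; each zero contributes +20 dB/decade.
Net: 0 zero(s) − 2 pole(s) → -40 dB/decade.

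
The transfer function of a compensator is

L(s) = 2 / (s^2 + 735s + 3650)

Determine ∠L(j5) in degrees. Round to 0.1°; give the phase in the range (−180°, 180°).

-45.4°

Substitute s = j5:
Numerator: 2 = 2 + j0
Denominator: (j5)^2 + 735(j5) + 3650 = 3625 + j3675
|N| = √(2² + 0²) ≈ 2, ∠N ≈ 0.00°
|D| = √(3625² + 3675²) ≈ 5162, ∠D ≈ 45.39°
∠L = 0.00° − 45.39° = -45.39°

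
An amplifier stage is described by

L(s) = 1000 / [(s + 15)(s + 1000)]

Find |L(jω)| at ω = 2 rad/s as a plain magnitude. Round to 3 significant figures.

0.0661

At s = jω = j2:
pole (s+15): 15 + j2 → |·| = √(15²+2²) = √229 ≈ 15.133, ∠ = arctan(2/15) ≈ 7.59°
pole (s+1000): 1000 + j2 → |·| = √(1000²+2²) = √1000004 ≈ 1000, ∠ = arctan(2/1000) ≈ 0.11°
|L| = 1000 / 15133 ≈ 0.066081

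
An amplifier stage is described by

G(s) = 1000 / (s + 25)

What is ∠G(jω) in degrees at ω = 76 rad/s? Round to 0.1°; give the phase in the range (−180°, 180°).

Substitute s = j76:
Numerator: 1000 = 1000 + j0
Denominator: (j76) + 25 = 25 + j76
|N| = √(1000² + 0²) ≈ 1000, ∠N ≈ 0.00°
|D| = √(25² + 76²) ≈ 80.006, ∠D ≈ 71.79°
∠G = 0.00° − 71.79° = -71.79°

-71.8°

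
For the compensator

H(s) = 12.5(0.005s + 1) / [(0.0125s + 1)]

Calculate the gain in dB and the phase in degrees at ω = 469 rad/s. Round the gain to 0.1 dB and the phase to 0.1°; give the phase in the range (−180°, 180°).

14.6 dB, -13.4°

At ω = 469 rad/s:
zero (1 + j469·0.005) = 1 + j2.345 → |·| ≈ 2.5493, ∠ ≈ 66.90°
pole (1 + j469·0.0125) = 1 + j5.8625 → |·| ≈ 5.9472, ∠ ≈ 80.32°
|H| = 12.5 · 2.5493 / (5.9472) ≈ 5.3582
Gain = 20 log₁₀(5.3582) ≈ 14.58 dB
∠H = (66.90°) − (80.32°) = -13.42°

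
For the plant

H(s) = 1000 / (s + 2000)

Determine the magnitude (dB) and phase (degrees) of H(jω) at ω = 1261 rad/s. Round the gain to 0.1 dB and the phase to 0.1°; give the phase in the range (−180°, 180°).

Substitute s = j1261:
Numerator: 1000 = 1000 + j0
Denominator: (j1261) + 2000 = 2000 + j1261
|N| = √(1000² + 0²) ≈ 1000, ∠N ≈ 0.00°
|D| = √(2000² + 1261²) ≈ 2364.3, ∠D ≈ 32.23°
|H| = 1000 / 2364.3 ≈ 0.42296
Gain = 20 log₁₀(0.42296) ≈ -7.47 dB
∠H = 0.00° − 32.23° = -32.23°

-7.5 dB, -32.2°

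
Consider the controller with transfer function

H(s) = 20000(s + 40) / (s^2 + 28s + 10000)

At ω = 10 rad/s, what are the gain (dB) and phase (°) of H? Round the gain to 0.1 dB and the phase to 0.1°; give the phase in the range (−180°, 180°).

38.4 dB, 12.4°

At s = jω = j10:
zero (s+40): 40 + j10 → |·| = √(40²+10²) = √1700 ≈ 41.231, ∠ = arctan(10/40) ≈ 14.04°
quadratic: (j10)² + 28·j10 + 10000 = 9900 + j280 → |·| ≈ 9904, ∠ ≈ 1.62°
|H| = 20000 · 41.231 / 9904 ≈ 83.261
Gain = 20 log₁₀(83.261) ≈ 38.41 dB
∠H = 14.04° − 1.62° = 12.42°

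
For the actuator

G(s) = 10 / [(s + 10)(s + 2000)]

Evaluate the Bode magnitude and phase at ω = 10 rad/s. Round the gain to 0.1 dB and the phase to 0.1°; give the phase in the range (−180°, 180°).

At s = jω = j10:
pole (s+10): 10 + j10 → |·| = √(10²+10²) = √200 ≈ 14.142, ∠ = arctan(10/10) ≈ 45.00°
pole (s+2000): 2000 + j10 → |·| = √(2000²+10²) = √4000100 ≈ 2000, ∠ = arctan(10/2000) ≈ 0.29°
|G| = 10 / 28284 ≈ 0.00035356
Gain = 20 log₁₀(0.00035356) ≈ -69.03 dB
∠G = 0.00° − 45.29° = -45.29°

-69.0 dB, -45.3°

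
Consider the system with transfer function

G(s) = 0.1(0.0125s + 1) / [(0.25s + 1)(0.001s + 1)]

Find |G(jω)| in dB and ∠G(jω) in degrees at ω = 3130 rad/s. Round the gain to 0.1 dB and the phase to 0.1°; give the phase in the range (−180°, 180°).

At ω = 3130 rad/s:
zero (1 + j3130·0.0125) = 1 + j39.125 → |·| ≈ 39.138, ∠ ≈ 88.54°
pole (1 + j3130·0.25) = 1 + j782.5 → |·| ≈ 782.5, ∠ ≈ 89.93°
pole (1 + j3130·0.001) = 1 + j3.13 → |·| ≈ 3.2859, ∠ ≈ 72.28°
|G| = 0.1 · 39.138 / (782.5 · 3.2859) ≈ 0.0015222
Gain = 20 log₁₀(0.0015222) ≈ -56.35 dB
∠G = (88.54°) − (89.93° + 72.28°) = -73.67°

-56.4 dB, -73.7°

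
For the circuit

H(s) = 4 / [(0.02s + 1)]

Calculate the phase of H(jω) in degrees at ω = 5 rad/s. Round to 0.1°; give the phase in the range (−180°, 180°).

-5.7°

At ω = 5 rad/s:
pole (1 + j5·0.02) = 1 + j0.1 → |·| ≈ 1.005, ∠ ≈ 5.71°
∠H = (0°) − (5.71°) = -5.71°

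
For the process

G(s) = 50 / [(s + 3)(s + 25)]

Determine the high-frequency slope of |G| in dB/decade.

Each pole contributes −20 dB/decade at high frequency; each zero contributes +20 dB/decade.
Net: 0 zero(s) − 2 pole(s) → -40 dB/decade.

-40 dB/decade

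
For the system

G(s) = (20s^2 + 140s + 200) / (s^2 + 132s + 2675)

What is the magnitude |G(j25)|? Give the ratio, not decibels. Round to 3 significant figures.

Substitute s = j25:
Numerator: 20(j25)^2 + 140(j25) + 200 = -12300 + j3500
Denominator: (j25)^2 + 132(j25) + 2675 = 2050 + j3300
|N| = √(12300² + 3500²) ≈ 12788, ∠N ≈ 164.12°
|D| = √(2050² + 3300²) ≈ 3884.9, ∠D ≈ 58.15°
|G| = 12788 / 3884.9 ≈ 3.2917

3.29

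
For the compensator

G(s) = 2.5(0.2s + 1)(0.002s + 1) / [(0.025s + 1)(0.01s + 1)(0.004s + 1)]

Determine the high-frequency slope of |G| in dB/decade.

-20 dB/decade

Each pole contributes −20 dB/decade at high frequency; each zero contributes +20 dB/decade.
Net: 2 zero(s) − 3 pole(s) → -20 dB/decade.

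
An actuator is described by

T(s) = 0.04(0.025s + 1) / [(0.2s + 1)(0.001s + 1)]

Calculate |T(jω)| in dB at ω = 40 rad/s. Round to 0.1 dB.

-43.1 dB

At ω = 40 rad/s:
zero (1 + j40·0.025) = 1 + j1 → |·| ≈ 1.4142, ∠ ≈ 45.00°
pole (1 + j40·0.2) = 1 + j8 → |·| ≈ 8.0623, ∠ ≈ 82.87°
pole (1 + j40·0.001) = 1 + j0.04 → |·| ≈ 1.0008, ∠ ≈ 2.29°
|T| = 0.04 · 1.4142 / (8.0623 · 1.0008) ≈ 0.0070108
Gain = 20 log₁₀(0.0070108) ≈ -43.08 dB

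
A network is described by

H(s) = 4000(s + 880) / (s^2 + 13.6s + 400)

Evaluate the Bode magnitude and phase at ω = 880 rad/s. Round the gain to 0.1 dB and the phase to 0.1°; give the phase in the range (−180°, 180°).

At s = jω = j880:
zero (s+880): 880 + j880 → |·| = √(880²+880²) = √1548800 ≈ 1244.5, ∠ = arctan(880/880) ≈ 45.00°
quadratic: (j880)² + 13.6·j880 + 400 = -774000 + j11968 → |·| ≈ 7.7409e+05, ∠ ≈ 179.11°
|H| = 4000 · 1244.5 / 7.7409e+05 ≈ 6.4308
Gain = 20 log₁₀(6.4308) ≈ 16.17 dB
∠H = 45.00° − 179.11° = -134.11°

16.2 dB, -134.1°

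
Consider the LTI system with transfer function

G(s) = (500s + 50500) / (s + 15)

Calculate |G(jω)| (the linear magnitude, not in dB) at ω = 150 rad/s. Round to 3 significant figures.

600

Substitute s = j150:
Numerator: 500(j150) + 50500 = 50500 + j75000
Denominator: (j150) + 15 = 15 + j150
|N| = √(50500² + 75000²) ≈ 90417, ∠N ≈ 56.05°
|D| = √(15² + 150²) ≈ 150.75, ∠D ≈ 84.29°
|G| = 90417 / 150.75 ≈ 599.78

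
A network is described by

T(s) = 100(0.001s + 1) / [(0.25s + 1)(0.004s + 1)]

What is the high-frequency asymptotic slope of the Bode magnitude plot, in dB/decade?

Each pole contributes −20 dB/decade at high frequency; each zero contributes +20 dB/decade.
Net: 1 zero(s) − 2 pole(s) → -20 dB/decade.

-20 dB/decade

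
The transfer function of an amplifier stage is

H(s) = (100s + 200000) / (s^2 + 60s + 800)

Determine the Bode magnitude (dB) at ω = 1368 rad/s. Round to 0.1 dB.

-17.8 dB

Substitute s = j1368:
Numerator: 100(j1368) + 200000 = 200000 + j136800
Denominator: (j1368)^2 + 60(j1368) + 800 = -1870624 + j82080
|N| = √(200000² + 136800²) ≈ 2.4231e+05, ∠N ≈ 34.37°
|D| = √(1870624² + 82080²) ≈ 1.8724e+06, ∠D ≈ 177.49°
|H| = 2.4231e+05 / 1.8724e+06 ≈ 0.12941
Gain = 20 log₁₀(0.12941) ≈ -17.76 dB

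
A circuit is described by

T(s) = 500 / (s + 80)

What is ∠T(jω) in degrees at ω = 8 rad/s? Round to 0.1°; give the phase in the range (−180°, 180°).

-5.7°

At s = jω = j8:
pole (s+80): 80 + j8 → |·| = √(80²+8²) = √6464 ≈ 80.399, ∠ = arctan(8/80) ≈ 5.71°
∠T = 0.00° − 5.71° = -5.71°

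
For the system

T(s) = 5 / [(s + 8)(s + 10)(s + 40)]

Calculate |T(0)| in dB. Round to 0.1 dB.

-56.1 dB

T(0) = 5 / (8·10·40) = 0.0015625
20 log₁₀(0.0015625) ≈ -56.12 dB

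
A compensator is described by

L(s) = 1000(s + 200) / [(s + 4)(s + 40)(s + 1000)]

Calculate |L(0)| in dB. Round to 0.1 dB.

L(0) = 1000·200 / (4·40·1000) = 1.25
20 log₁₀(1.25) ≈ 1.94 dB

1.9 dB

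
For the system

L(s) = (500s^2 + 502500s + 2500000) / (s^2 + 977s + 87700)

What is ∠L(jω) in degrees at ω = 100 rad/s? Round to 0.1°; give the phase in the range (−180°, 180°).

Substitute s = j100:
Numerator: 500(j100)^2 + 502500(j100) + 2500000 = -2500000 + j50250000
Denominator: (j100)^2 + 977(j100) + 87700 = 77700 + j97700
|N| = √(2500000² + 50250000²) ≈ 5.0312e+07, ∠N ≈ 92.85°
|D| = √(77700² + 97700²) ≈ 1.2483e+05, ∠D ≈ 51.51°
∠L = 92.85° − 51.51° = 41.34°

41.3°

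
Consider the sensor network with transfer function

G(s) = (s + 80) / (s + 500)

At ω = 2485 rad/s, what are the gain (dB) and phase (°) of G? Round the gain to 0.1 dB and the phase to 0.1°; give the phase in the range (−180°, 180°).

-0.2 dB, 9.5°

At s = jω = j2485:
zero (s+80): 80 + j2485 → |·| = √(80²+2485²) = √6181625 ≈ 2486.3, ∠ = arctan(2485/80) ≈ 88.16°
pole (s+500): 500 + j2485 → |·| = √(500²+2485²) = √6425225 ≈ 2534.8, ∠ = arctan(2485/500) ≈ 78.62°
|G| = 1 · 2486.3 / 2534.8 ≈ 0.98087
Gain = 20 log₁₀(0.98087) ≈ -0.17 dB
∠G = 88.16° − 78.62° = 9.54°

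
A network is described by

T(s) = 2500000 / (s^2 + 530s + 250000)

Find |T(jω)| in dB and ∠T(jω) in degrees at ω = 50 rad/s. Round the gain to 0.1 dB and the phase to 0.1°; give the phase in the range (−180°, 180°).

At s = jω = j50:
quadratic: (j50)² + 530·j50 + 250000 = 247500 + j26500 → |·| ≈ 2.4891e+05, ∠ ≈ 6.11°
|T| = 2500000 / 2.4891e+05 ≈ 10.044
Gain = 20 log₁₀(10.044) ≈ 20.04 dB
∠T = 0.00° − 6.11° = -6.11°

20.0 dB, -6.1°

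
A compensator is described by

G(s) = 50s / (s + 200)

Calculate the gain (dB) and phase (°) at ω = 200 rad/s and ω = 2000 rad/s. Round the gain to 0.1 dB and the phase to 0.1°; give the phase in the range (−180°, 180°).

At s = jω = j200:
zero at origin: s = j200 → |·| = 200, ∠ = 90.00°
pole (s+200): 200 + j200 → |·| = √(200²+200²) = √80000 ≈ 282.84, ∠ = arctan(200/200) ≈ 45.00°
|G| = 50 · 200 / 282.84 ≈ 35.356
Gain = 20 log₁₀(35.356) ≈ 30.97 dB
∠G = 90.00° − 45.00° = 45.00°

At s = jω = j2000:
zero at origin: s = j2000 → |·| = 2000, ∠ = 90.00°
pole (s+200): 200 + j2000 → |·| = √(200²+2000²) = √4040000 ≈ 2010, ∠ = arctan(2000/200) ≈ 84.29°
|G| = 50 · 2000 / 2010 ≈ 49.751
Gain = 20 log₁₀(49.751) ≈ 33.94 dB
∠G = 90.00° − 84.29° = 5.71°

ω = 200: 31.0 dB, 45.0°; ω = 2000: 33.9 dB, 5.7°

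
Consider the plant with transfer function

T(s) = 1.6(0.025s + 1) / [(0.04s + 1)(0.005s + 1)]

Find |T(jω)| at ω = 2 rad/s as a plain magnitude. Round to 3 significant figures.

1.60

At ω = 2 rad/s:
zero (1 + j2·0.025) = 1 + j0.05 → |·| ≈ 1.0012, ∠ ≈ 2.86°
pole (1 + j2·0.04) = 1 + j0.08 → |·| ≈ 1.0032, ∠ ≈ 4.57°
pole (1 + j2·0.005) = 1 + j0.01 → |·| ≈ 1, ∠ ≈ 0.57°
|T| = 1.6 · 1.0012 / (1.0032 · 1) ≈ 1.5968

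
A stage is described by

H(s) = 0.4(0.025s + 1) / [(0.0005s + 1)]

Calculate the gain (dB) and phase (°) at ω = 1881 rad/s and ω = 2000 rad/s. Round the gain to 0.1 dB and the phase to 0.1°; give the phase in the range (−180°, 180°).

ω = 1881: 22.7 dB, 45.5°; ω = 2000: 23.0 dB, 43.9°

At ω = 1881 rad/s:
zero (1 + j1881·0.025) = 1 + j47.025 → |·| ≈ 47.036, ∠ ≈ 88.78°
pole (1 + j1881·0.0005) = 1 + j0.9405 → |·| ≈ 1.3728, ∠ ≈ 43.24°
|H| = 0.4 · 47.036 / (1.3728) ≈ 13.705
Gain = 20 log₁₀(13.705) ≈ 22.74 dB
∠H = (88.78°) − (43.24°) = 45.54°

At ω = 2000 rad/s:
zero (1 + j2000·0.025) = 1 + j50 → |·| ≈ 50.01, ∠ ≈ 88.85°
pole (1 + j2000·0.0005) = 1 + j1 → |·| ≈ 1.4142, ∠ ≈ 45.00°
|H| = 0.4 · 50.01 / (1.4142) ≈ 14.145
Gain = 20 log₁₀(14.145) ≈ 23.01 dB
∠H = (88.85°) − (45.00°) = 43.85°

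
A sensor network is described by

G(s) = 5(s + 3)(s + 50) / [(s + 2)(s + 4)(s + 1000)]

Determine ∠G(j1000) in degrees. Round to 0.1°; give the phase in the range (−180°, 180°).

-47.7°

At s = jω = j1000:
zero (s+3): 3 + j1000 → |·| = √(3²+1000²) = √1000009 ≈ 1000, ∠ = arctan(1000/3) ≈ 89.83°
zero (s+50): 50 + j1000 → |·| = √(50²+1000²) = √1002500 ≈ 1001.2, ∠ = arctan(1000/50) ≈ 87.14°
pole (s+2): 2 + j1000 → |·| = √(2²+1000²) = √1000004 ≈ 1000, ∠ = arctan(1000/2) ≈ 89.89°
pole (s+4): 4 + j1000 → |·| = √(4²+1000²) = √1000016 ≈ 1000, ∠ = arctan(1000/4) ≈ 89.77°
pole (s+1000): 1000 + j1000 → |·| = √(1000²+1000²) = √2000000 ≈ 1414.2, ∠ = arctan(1000/1000) ≈ 45.00°
∠G = 176.97° − 224.66° = -47.69°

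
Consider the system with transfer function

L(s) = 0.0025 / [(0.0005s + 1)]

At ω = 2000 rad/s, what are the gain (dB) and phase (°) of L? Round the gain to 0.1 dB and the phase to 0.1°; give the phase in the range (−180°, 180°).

-55.1 dB, -45.0°

At ω = 2000 rad/s:
pole (1 + j2000·0.0005) = 1 + j1 → |·| ≈ 1.4142, ∠ ≈ 45.00°
|L| = 0.0025 · 1 / (1.4142) ≈ 0.0017678
Gain = 20 log₁₀(0.0017678) ≈ -55.05 dB
∠L = (0°) − (45.00°) = -45.00°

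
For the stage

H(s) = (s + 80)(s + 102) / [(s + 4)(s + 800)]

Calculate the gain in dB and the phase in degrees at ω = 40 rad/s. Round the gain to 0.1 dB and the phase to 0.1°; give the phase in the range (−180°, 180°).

-10.3 dB, -39.2°

At s = jω = j40:
zero (s+80): 80 + j40 → |·| = √(80²+40²) = √8000 ≈ 89.443, ∠ = arctan(40/80) ≈ 26.57°
zero (s+102): 102 + j40 → |·| = √(102²+40²) = √12004 ≈ 109.56, ∠ = arctan(40/102) ≈ 21.41°
pole (s+4): 4 + j40 → |·| = √(4²+40²) = √1616 ≈ 40.2, ∠ = arctan(40/4) ≈ 84.29°
pole (s+800): 800 + j40 → |·| = √(800²+40²) = √641600 ≈ 801, ∠ = arctan(40/800) ≈ 2.86°
|H| = 1 · 9799.4 / 32200 ≈ 0.30433
Gain = 20 log₁₀(0.30433) ≈ -10.33 dB
∠H = 47.98° − 87.15° = -39.17°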